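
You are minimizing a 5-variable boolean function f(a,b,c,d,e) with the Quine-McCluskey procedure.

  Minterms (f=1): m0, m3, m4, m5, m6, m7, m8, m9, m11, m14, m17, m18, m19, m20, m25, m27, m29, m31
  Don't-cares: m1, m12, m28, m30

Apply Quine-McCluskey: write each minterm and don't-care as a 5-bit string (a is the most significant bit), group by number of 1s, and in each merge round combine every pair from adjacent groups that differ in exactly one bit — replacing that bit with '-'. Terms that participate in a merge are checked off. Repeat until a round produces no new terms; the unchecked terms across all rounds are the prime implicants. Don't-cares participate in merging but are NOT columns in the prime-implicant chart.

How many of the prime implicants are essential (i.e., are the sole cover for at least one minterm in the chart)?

size-2^0 implicants → 00000(✓)  00001(✓)  00011(✓)  00100(✓)  00101(✓)  00110(✓)  00111(✓)  01000(✓)  01001(✓)  01011(✓)  01100(✓)  01110(✓)  10001(✓)  10010(✓)  10011(✓)  10100(✓)  11001(✓)  11011(✓)  11100(✓)  11101(✓)  11110(✓)  11111(✓)
size-2^1 implicants → -0001(✓)  -0011(✓)  -0100(✓)  -1001(✓)  -1011(✓)  -1100(✓)  -1110(✓)  0-000(✓)  0-001(✓)  0-011(✓)  0-100(✓)  0-110(✓)  00-00(✓)  00-01(✓)  00-11(✓)  000-1(✓)  0000-(✓)  001-0(✓)  001-1(✓)  0010-(✓)  0011-(✓)  01-00(✓)  010-1(✓)  0100-(✓)  011-0(✓)  1-001(✓)  1-011(✓)  1-100(✓)  100-1(✓)  1001-  11-01(✓)  11-11(✓)  110-1(✓)  111-0(✓)  111-1(✓)  1110-(✓)  1111-(✓)
size-2^2 implicants → --001(✓)  --011(✓)  --100  -00-1(✓)  -10-1(✓)  -11-0  0--00  0-0-1(✓)  0-00-  0-1-0  00--1  00-0-  001--  1-0-1(✓)  11--1  111--
size-2^3 implicants → --0-1
Unchecked terms (primes): --0-1, --100, -11-0, 0--00, 0-00-, 0-1-0, 00--1, 00-0-, 001--, 1001-, 11--1, 111--
Minterm coverage:
  m0 ⊆ 0--00,0-00-,00-0-
  m3 ⊆ --0-1,00--1
  m4 ⊆ --100,0--00,0-1-0,00-0-,001--
  m5 ⊆ 00--1,00-0-,001--
  m6 ⊆ 0-1-0,001--
  m7 ⊆ 00--1,001--
  m8 ⊆ 0--00,0-00-
  m9 ⊆ --0-1,0-00-
  m11 ⊆ --0-1 [E]
  m14 ⊆ -11-0,0-1-0
  m17 ⊆ --0-1 [E]
  m18 ⊆ 1001- [E]
  m19 ⊆ --0-1,1001-
  m20 ⊆ --100 [E]
  m25 ⊆ --0-1,11--1
  m27 ⊆ --0-1,11--1
  m29 ⊆ 11--1,111--
  m31 ⊆ 11--1,111--
E = {--0-1, --100, 1001-}

3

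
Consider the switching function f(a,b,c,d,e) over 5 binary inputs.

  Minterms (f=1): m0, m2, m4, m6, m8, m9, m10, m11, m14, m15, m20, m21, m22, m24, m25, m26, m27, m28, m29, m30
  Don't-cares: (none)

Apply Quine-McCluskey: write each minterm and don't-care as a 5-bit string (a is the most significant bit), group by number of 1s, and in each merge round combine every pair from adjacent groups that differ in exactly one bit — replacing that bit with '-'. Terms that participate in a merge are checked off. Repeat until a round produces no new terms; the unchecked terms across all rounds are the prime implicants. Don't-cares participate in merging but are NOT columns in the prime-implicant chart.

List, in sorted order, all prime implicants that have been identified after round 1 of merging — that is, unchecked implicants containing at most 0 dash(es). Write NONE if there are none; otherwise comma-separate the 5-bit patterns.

NONE

size-2^0 implicants → 00000(✓)  00010(✓)  00100(✓)  00110(✓)  01000(✓)  01001(✓)  01010(✓)  01011(✓)  01110(✓)  01111(✓)  10100(✓)  10101(✓)  10110(✓)  11000(✓)  11001(✓)  11010(✓)  11011(✓)  11100(✓)  11101(✓)  11110(✓)
size-2^1 implicants → -0100(✓)  -0110(✓)  -1000(✓)  -1001(✓)  -1010(✓)  -1011(✓)  -1110(✓)  0-000(✓)  0-010(✓)  0-110(✓)  00-00(✓)  00-10(✓)  000-0(✓)  001-0(✓)  01-10(✓)  01-11(✓)  010-0(✓)  010-1(✓)  0100-(✓)  0101-(✓)  0111-(✓)  1-100(✓)  1-101(✓)  1-110(✓)  101-0(✓)  1010-(✓)  11-00(✓)  11-01(✓)  11-10(✓)  110-0(✓)  110-1(✓)  1100-(✓)  1101-(✓)  111-0(✓)  1110-(✓)
size-2^2 implicants → --110  -01-0  -1-10  -10-0(✓)  -10-1(✓)  -100-(✓)  -101-(✓)  0--10  0-0-0  00--0  01-1-  010--(✓)  1-1-0  1-10-  11--0  11-0-  110--(✓)
size-2^3 implicants → -10--
Unchecked terms (primes): --110, -01-0, -1-10, -10--, 0--10, 0-0-0, 00--0, 01-1-, 1-1-0, 1-10-, 11--0, 11-0-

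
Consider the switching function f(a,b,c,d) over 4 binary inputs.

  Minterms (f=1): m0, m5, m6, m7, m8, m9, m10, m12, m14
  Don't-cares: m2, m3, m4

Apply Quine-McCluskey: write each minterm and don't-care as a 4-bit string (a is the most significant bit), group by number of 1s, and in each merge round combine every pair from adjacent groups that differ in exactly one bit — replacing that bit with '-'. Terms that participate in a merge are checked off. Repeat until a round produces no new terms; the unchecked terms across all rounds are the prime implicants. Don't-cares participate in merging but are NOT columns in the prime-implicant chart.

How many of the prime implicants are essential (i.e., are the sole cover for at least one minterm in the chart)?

[col 0] 0000*, 0010*, 0011*, 0100*, 0101*, 0110*, 0111*, 1000*, 1001*, 1010*, 1100*, 1110*
[col 1] -000*, -010*, -100*, -110*, 0-00*, 0-10*, 0-11*, 00-0*, 001-*, 01-0*, 01-1*, 010-*, 011-*, 1-00*, 1-10*, 10-0*, 100-, 11-0*
[col 2] --00*, --10*, -0-0*, -1-0*, 0--0*, 0-1-, 01--, 1--0*
[col 3] ---0
Prime implicants: ---0, 0-1-, 01--, 100-
PI chart (minterm → PIs covering it):
  0 | ---0  (sole → essential)
  5 | 01--  (sole → essential)
  6 | ---0,0-1-,01--
  7 | 0-1-,01--
  8 | ---0,100-
  9 | 100-  (sole → essential)
  10 | ---0  (sole → essential)
  12 | ---0  (sole → essential)
  14 | ---0  (sole → essential)
Essential prime implicants: ---0, 01--, 100-

3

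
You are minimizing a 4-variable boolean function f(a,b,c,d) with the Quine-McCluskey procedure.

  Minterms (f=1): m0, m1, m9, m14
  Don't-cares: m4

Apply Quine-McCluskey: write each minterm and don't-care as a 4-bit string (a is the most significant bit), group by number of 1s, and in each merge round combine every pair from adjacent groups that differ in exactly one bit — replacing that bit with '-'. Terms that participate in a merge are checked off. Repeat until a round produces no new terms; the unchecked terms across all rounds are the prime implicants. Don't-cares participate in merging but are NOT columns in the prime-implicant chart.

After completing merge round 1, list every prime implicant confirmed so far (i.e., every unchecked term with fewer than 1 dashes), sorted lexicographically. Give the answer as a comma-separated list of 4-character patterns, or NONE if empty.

1110

size-2^0 implicants → 0000(✓)  0001(✓)  0100(✓)  1001(✓)  1110
size-2^1 implicants → -001  0-00  000-
Unchecked terms (primes): -001, 0-00, 000-, 1110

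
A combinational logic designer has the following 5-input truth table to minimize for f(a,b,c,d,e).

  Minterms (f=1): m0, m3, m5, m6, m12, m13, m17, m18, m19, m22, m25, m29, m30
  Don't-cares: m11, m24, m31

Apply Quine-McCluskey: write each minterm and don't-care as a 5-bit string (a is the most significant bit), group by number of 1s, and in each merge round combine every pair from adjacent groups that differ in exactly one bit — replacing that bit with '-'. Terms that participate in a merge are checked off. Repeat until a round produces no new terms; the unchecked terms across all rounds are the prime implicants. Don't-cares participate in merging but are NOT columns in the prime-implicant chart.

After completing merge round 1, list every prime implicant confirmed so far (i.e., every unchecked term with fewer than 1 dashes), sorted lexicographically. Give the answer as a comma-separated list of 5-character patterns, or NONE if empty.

00000

size-2^0 implicants → 00000  00011(✓)  00101(✓)  00110(✓)  01011(✓)  01100(✓)  01101(✓)  10001(✓)  10010(✓)  10011(✓)  10110(✓)  11000(✓)  11001(✓)  11101(✓)  11110(✓)  11111(✓)
size-2^1 implicants → -0011  -0110  -1101  0-011  0-101  0110-  1-001  1-110  10-10  100-1  1001-  11-01  1100-  111-1  1111-
Unchecked terms (primes): -0011, -0110, -1101, 0-011, 0-101, 00000, 0110-, 1-001, 1-110, 10-10, 100-1, 1001-, 11-01, 1100-, 111-1, 1111-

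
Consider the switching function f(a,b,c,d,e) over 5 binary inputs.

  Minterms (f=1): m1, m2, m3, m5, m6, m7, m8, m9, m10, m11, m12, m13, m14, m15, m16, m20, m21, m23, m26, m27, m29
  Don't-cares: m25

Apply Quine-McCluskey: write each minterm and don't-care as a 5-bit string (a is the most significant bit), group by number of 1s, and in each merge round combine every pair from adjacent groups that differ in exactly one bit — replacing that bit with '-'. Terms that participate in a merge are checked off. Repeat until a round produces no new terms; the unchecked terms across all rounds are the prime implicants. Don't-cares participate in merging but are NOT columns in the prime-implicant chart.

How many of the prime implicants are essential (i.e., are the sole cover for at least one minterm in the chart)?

6

[col 0] 00001*, 00010*, 00011*, 00101*, 00110*, 00111*, 01000*, 01001*, 01010*, 01011*, 01100*, 01101*, 01110*, 01111*, 10000*, 10100*, 10101*, 10111*, 11001*, 11010*, 11011*, 11101*
[col 1] -0101*, -0111*, -1001*, -1010*, -1011*, -1101*, 0-001*, 0-010*, 0-011*, 0-101*, 0-110*, 0-111*, 00-01*, 00-10*, 00-11*, 000-1*, 0001-*, 001-1*, 0011-*, 01-00*, 01-01*, 01-10*, 01-11*, 010-0*, 010-1*, 0100-*, 0101-*, 011-0*, 011-1*, 0110-*, 0111-*, 1-101*, 10-00, 101-1*, 1010-, 11-01*, 110-1*, 1101-*
[col 2] --101, -01-1, -1-01, -10-1, -101-, 0--01*, 0--10*, 0--11*, 0-0-1*, 0-01-*, 0-1-1*, 0-11-*, 00--1*, 00-1-*, 01--0*, 01--1*, 01-0-*, 01-1-*, 010--*, 011--*
[col 3] 0---1, 0--1-, 01---
Prime implicants: --101, -01-1, -1-01, -10-1, -101-, 0---1, 0--1-, 01---, 10-00, 1010-
PI chart (minterm → PIs covering it):
  1 | 0---1  (sole → essential)
  2 | 0--1-  (sole → essential)
  3 | 0---1,0--1-
  5 | --101,-01-1,0---1
  6 | 0--1-  (sole → essential)
  7 | -01-1,0---1,0--1-
  8 | 01---  (sole → essential)
  9 | -1-01,-10-1,0---1,01---
  10 | -101-,0--1-,01---
  11 | -10-1,-101-,0---1,0--1-,01---
  12 | 01---  (sole → essential)
  13 | --101,-1-01,0---1,01---
  14 | 0--1-,01---
  15 | 0---1,0--1-,01---
  16 | 10-00  (sole → essential)
  20 | 10-00,1010-
  21 | --101,-01-1,1010-
  23 | -01-1  (sole → essential)
  26 | -101-  (sole → essential)
  27 | -10-1,-101-
  29 | --101,-1-01
Essential prime implicants: -01-1, -101-, 0---1, 0--1-, 01---, 10-00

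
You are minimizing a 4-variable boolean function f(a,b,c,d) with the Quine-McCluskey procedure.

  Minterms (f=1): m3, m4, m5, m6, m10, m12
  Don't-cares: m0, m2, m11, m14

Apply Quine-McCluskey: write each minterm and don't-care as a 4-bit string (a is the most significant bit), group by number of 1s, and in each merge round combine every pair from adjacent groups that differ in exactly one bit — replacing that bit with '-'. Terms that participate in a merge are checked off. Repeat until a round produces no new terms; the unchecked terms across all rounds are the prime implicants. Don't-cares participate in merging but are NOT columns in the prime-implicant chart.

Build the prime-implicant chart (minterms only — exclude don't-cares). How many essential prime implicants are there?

3

Round 0: 0000✓ 0010✓ 0011✓ 0100✓ 0101✓ 0110✓ 1010✓ 1011✓ 1100✓ 1110✓
Round 1: -010✓ -011✓ -100✓ -110✓ 0-00✓ 0-10✓ 00-0✓ 001-✓ 01-0✓ 010- 1-10✓ 101-✓ 11-0✓
Round 2: --10 -01- -1-0 0--0
PIs = {--10, -01-, -1-0, 0--0, 010-}
Coverage chart:
  m3: -01- ←essential
  m4: -1-0,0--0,010-
  m5: 010- ←essential
  m6: --10,-1-0,0--0
  m10: --10,-01-
  m12: -1-0 ←essential
Essential: -01-, -1-0, 010-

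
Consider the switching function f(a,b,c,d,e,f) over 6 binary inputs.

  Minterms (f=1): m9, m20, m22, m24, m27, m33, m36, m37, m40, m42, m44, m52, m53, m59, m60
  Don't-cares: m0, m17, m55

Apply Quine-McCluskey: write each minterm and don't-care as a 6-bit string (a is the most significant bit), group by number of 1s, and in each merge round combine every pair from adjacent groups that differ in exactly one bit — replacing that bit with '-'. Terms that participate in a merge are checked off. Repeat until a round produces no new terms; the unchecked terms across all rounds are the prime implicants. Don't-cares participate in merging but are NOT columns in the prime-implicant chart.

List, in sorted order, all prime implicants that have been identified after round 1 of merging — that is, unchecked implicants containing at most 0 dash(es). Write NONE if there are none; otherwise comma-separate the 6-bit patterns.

size-2^0 implicants → 000000  001001  010001  010100(✓)  010110(✓)  011000  011011(✓)  100001(✓)  100100(✓)  100101(✓)  101000(✓)  101010(✓)  101100(✓)  110100(✓)  110101(✓)  110111(✓)  111011(✓)  111100(✓)
size-2^1 implicants → -10100  -11011  0101-0  1-0100(✓)  1-0101(✓)  1-1100(✓)  10-100(✓)  100-01  10010-(✓)  101-00  1010-0  11-100(✓)  1101-1  11010-(✓)
size-2^2 implicants → 1--100  1-010-
Unchecked terms (primes): -10100, -11011, 000000, 001001, 010001, 0101-0, 011000, 1--100, 1-010-, 100-01, 101-00, 1010-0, 1101-1

000000, 001001, 010001, 011000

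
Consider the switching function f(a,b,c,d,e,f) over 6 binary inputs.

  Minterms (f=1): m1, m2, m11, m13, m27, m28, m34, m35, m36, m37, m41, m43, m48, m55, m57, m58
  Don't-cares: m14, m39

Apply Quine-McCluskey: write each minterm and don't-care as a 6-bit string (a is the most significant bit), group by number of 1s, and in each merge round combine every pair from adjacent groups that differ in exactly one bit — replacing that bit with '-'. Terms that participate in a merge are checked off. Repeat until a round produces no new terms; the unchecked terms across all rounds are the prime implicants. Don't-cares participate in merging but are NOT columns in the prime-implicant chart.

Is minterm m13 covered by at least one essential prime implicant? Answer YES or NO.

YES

[col 0] 000001, 000010*, 001011*, 001101, 001110, 011011*, 011100, 100010*, 100011*, 100100*, 100101*, 100111*, 101001*, 101011*, 110000, 110111*, 111001*, 111010
[col 1] -00010, -01011, 0-1011, 1-0111, 1-1001, 10-011, 100-11, 10001-, 1001-1, 10010-, 1010-1
Prime implicants: -00010, -01011, 0-1011, 000001, 001101, 001110, 011100, 1-0111, 1-1001, 10-011, 100-11, 10001-, 1001-1, 10010-, 1010-1, 110000, 111010
PI chart (minterm → PIs covering it):
  1 | 000001  (sole → essential)
  2 | -00010  (sole → essential)
  11 | -01011,0-1011
  13 | 001101  (sole → essential)
  27 | 0-1011  (sole → essential)
  28 | 011100  (sole → essential)
  34 | -00010,10001-
  35 | 10-011,100-11,10001-
  36 | 10010-  (sole → essential)
  37 | 1001-1,10010-
  41 | 1-1001,1010-1
  43 | -01011,10-011,1010-1
  48 | 110000  (sole → essential)
  55 | 1-0111  (sole → essential)
  57 | 1-1001  (sole → essential)
  58 | 111010  (sole → essential)
Essential prime implicants: -00010, 0-1011, 000001, 001101, 011100, 1-0111, 1-1001, 10010-, 110000, 111010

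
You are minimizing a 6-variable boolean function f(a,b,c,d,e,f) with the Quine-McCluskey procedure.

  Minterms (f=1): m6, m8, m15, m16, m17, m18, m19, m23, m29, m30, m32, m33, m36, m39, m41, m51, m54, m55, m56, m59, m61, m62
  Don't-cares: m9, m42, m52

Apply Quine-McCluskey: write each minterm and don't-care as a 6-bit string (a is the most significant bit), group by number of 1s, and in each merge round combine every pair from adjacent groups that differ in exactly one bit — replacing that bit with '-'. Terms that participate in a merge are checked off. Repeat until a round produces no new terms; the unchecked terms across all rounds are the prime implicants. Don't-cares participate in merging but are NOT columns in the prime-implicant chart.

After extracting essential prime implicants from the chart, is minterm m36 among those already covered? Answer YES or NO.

NO

Round 0: 000110 001000✓ 001001✓ 001111 010000✓ 010001✓ 010010✓ 010011✓ 010111✓ 011101✓ 011110✓ 100000✓ 100001✓ 100100✓ 100111✓ 101001✓ 101010 110011✓ 110100✓ 110110✓ 110111✓ 111000 111011✓ 111101✓ 111110✓
Round 1: -01001 -10011✓ -10111✓ -11101 -11110 00100- 010-11✓ 0100-0✓ 0100-1✓ 01000-✓ 01001-✓ 1-0100 1-0111 10-001 100-00 10000- 11-011 11-110 110-11✓ 1101-0 11011-
Round 2: -10-11 0100--
PIs = {-01001, -10-11, -11101, -11110, 000110, 00100-, 001111, 0100--, 1-0100, 1-0111, 10-001, 100-00, 10000-, 101010, 11-011, 11-110, 1101-0, 11011-, 111000}
Coverage chart:
  m6: 000110 ←essential
  m8: 00100- ←essential
  m15: 001111 ←essential
  m16: 0100-- ←essential
  m17: 0100-- ←essential
  m18: 0100-- ←essential
  m19: -10-11,0100--
  m23: -10-11 ←essential
  m29: -11101 ←essential
  m30: -11110 ←essential
  m32: 100-00,10000-
  m33: 10-001,10000-
  m36: 1-0100,100-00
  m39: 1-0111 ←essential
  m41: -01001,10-001
  m51: -10-11,11-011
  m54: 11-110,1101-0,11011-
  m55: -10-11,1-0111,11011-
  m56: 111000 ←essential
  m59: 11-011 ←essential
  m61: -11101 ←essential
  m62: -11110,11-110
Essential: -10-11, -11101, -11110, 000110, 00100-, 001111, 0100--, 1-0111, 11-011, 111000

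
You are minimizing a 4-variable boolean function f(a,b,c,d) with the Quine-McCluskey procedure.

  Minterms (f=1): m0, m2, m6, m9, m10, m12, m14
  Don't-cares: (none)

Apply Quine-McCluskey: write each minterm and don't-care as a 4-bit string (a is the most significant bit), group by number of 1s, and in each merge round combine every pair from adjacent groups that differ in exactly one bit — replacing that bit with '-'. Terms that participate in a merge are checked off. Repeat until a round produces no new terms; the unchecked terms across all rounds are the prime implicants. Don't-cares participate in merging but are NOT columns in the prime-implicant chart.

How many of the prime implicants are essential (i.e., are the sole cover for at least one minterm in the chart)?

4

Round 0: 0000✓ 0010✓ 0110✓ 1001 1010✓ 1100✓ 1110✓
Round 1: -010✓ -110✓ 0-10✓ 00-0 1-10✓ 11-0
Round 2: --10
PIs = {--10, 00-0, 1001, 11-0}
Coverage chart:
  m0: 00-0 ←essential
  m2: --10,00-0
  m6: --10 ←essential
  m9: 1001 ←essential
  m10: --10 ←essential
  m12: 11-0 ←essential
  m14: --10,11-0
Essential: --10, 00-0, 1001, 11-0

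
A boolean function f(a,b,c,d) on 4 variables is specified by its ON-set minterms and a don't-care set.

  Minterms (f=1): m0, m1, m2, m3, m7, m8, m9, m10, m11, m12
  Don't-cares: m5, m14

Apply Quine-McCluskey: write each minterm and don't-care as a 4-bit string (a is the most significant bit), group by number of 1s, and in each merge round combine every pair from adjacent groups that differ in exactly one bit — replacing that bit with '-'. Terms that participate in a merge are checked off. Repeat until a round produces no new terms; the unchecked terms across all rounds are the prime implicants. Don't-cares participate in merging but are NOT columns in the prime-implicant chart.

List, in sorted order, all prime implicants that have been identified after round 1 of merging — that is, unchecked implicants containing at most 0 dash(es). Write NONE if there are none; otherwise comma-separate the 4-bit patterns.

NONE

size-2^0 implicants → 0000(✓)  0001(✓)  0010(✓)  0011(✓)  0101(✓)  0111(✓)  1000(✓)  1001(✓)  1010(✓)  1011(✓)  1100(✓)  1110(✓)
size-2^1 implicants → -000(✓)  -001(✓)  -010(✓)  -011(✓)  0-01(✓)  0-11(✓)  00-0(✓)  00-1(✓)  000-(✓)  001-(✓)  01-1(✓)  1-00(✓)  1-10(✓)  10-0(✓)  10-1(✓)  100-(✓)  101-(✓)  11-0(✓)
size-2^2 implicants → -0-0(✓)  -0-1(✓)  -00-(✓)  -01-(✓)  0--1  00--(✓)  1--0  10--(✓)
size-2^3 implicants → -0--
Unchecked terms (primes): -0--, 0--1, 1--0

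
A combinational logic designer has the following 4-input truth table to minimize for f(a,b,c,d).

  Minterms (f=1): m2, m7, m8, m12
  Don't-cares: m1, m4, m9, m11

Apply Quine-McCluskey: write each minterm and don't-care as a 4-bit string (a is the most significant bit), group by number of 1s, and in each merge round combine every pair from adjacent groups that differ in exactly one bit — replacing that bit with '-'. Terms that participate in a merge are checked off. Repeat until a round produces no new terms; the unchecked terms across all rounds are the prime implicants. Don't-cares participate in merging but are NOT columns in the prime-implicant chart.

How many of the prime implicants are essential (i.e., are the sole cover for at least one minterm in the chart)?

2

Round 0: 0001✓ 0010 0100✓ 0111 1000✓ 1001✓ 1011✓ 1100✓
Round 1: -001 -100 1-00 10-1 100-
PIs = {-001, -100, 0010, 0111, 1-00, 10-1, 100-}
Coverage chart:
  m2: 0010 ←essential
  m7: 0111 ←essential
  m8: 1-00,100-
  m12: -100,1-00
Essential: 0010, 0111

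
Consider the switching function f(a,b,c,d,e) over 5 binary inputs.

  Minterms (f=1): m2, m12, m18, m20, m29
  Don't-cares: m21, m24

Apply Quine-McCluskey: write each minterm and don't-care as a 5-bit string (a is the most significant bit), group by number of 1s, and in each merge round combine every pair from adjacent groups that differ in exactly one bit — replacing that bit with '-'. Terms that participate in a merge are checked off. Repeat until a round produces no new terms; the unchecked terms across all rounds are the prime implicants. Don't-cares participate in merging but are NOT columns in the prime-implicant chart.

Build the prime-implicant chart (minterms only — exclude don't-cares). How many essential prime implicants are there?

4

Round 0: 00010✓ 01100 10010✓ 10100✓ 10101✓ 11000 11101✓
Round 1: -0010 1-101 1010-
PIs = {-0010, 01100, 1-101, 1010-, 11000}
Coverage chart:
  m2: -0010 ←essential
  m12: 01100 ←essential
  m18: -0010 ←essential
  m20: 1010- ←essential
  m29: 1-101 ←essential
Essential: -0010, 01100, 1-101, 1010-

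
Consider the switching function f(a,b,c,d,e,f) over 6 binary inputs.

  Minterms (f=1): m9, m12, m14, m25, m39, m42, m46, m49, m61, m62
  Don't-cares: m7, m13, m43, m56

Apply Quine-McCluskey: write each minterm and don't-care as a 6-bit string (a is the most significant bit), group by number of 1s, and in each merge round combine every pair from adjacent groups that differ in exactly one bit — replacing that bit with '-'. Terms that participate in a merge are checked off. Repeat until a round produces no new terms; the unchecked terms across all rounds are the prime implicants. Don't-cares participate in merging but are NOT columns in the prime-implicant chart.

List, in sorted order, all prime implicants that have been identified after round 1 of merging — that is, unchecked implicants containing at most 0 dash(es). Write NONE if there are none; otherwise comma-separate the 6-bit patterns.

110001, 111000, 111101

size-2^0 implicants → 000111(✓)  001001(✓)  001100(✓)  001101(✓)  001110(✓)  011001(✓)  100111(✓)  101010(✓)  101011(✓)  101110(✓)  110001  111000  111101  111110(✓)
size-2^1 implicants → -00111  -01110  0-1001  001-01  0011-0  00110-  1-1110  101-10  10101-
Unchecked terms (primes): -00111, -01110, 0-1001, 001-01, 0011-0, 00110-, 1-1110, 101-10, 10101-, 110001, 111000, 111101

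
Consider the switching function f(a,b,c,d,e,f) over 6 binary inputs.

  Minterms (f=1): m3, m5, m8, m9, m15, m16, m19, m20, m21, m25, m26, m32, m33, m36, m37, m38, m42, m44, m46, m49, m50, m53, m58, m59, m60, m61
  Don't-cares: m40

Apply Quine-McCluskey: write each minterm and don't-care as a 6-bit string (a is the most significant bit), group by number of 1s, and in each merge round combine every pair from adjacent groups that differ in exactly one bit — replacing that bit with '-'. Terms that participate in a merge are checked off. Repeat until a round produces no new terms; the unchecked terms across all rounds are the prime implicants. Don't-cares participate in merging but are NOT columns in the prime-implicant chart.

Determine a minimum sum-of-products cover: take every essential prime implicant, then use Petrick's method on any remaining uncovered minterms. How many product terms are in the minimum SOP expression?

size-2^0 implicants → 000011(✓)  000101(✓)  001000(✓)  001001(✓)  001111  010000(✓)  010011(✓)  010100(✓)  010101(✓)  011001(✓)  011010(✓)  100000(✓)  100001(✓)  100100(✓)  100101(✓)  100110(✓)  101000(✓)  101010(✓)  101100(✓)  101110(✓)  110001(✓)  110010(✓)  110101(✓)  111010(✓)  111011(✓)  111100(✓)  111101(✓)
size-2^1 implicants → -00101(✓)  -01000  -10101(✓)  -11010  0-0011  0-0101(✓)  0-1001  00100-  010-00  01010-  1-0001(✓)  1-0101(✓)  1-1010  1-1100  10-000(✓)  10-100(✓)  10-110(✓)  100-00(✓)  100-01(✓)  10000-(✓)  1001-0(✓)  10010-(✓)  101-00(✓)  101-10(✓)  1010-0(✓)  1011-0(✓)  11-010  11-101  110-01(✓)  11101-  11110-
size-2^2 implicants → --0101  1-0-01  10--00  10-1-0  100-0-  101--0
Unchecked terms (primes): --0101, -01000, -11010, 0-0011, 0-1001, 00100-, 001111, 010-00, 01010-, 1-0-01, 1-1010, 1-1100, 10--00, 10-1-0, 100-0-, 101--0, 11-010, 11-101, 11101-, 11110-
Minterm coverage:
  m3 ⊆ 0-0011 [E]
  m5 ⊆ --0101 [E]
  m8 ⊆ -01000,00100-
  m9 ⊆ 0-1001,00100-
  m15 ⊆ 001111 [E]
  m16 ⊆ 010-00 [E]
  m19 ⊆ 0-0011 [E]
  m20 ⊆ 010-00,01010-
  m21 ⊆ --0101,01010-
  m25 ⊆ 0-1001 [E]
  m26 ⊆ -11010 [E]
  m32 ⊆ 10--00,100-0-
  m33 ⊆ 1-0-01,100-0-
  m36 ⊆ 10--00,10-1-0,100-0-
  m37 ⊆ --0101,1-0-01,100-0-
  m38 ⊆ 10-1-0 [E]
  m42 ⊆ 1-1010,101--0
  m44 ⊆ 1-1100,10--00,10-1-0,101--0
  m46 ⊆ 10-1-0,101--0
  m49 ⊆ 1-0-01 [E]
  m50 ⊆ 11-010 [E]
  m53 ⊆ --0101,1-0-01,11-101
  m58 ⊆ -11010,1-1010,11-010,11101-
  m59 ⊆ 11101- [E]
  m60 ⊆ 1-1100,11110-
  m61 ⊆ 11-101,11110-
E = {--0101, -11010, 0-0011, 0-1001, 001111, 010-00, 1-0-01, 10-1-0, 11-010, 11101-}
Petrick residual → -01000, 1-1010, 10--00, 11110-
Cover = c'de'f + b'cd'e'f' + bcd'ef' + a'c'd'ef + a'cd'e'f + a'b'cdef + a'bc'e'f' + ac'e'f + acd'ef' + ab'e'f' + ab'df' + abd'ef' + abcd'e + abcde'  |cover|=14

14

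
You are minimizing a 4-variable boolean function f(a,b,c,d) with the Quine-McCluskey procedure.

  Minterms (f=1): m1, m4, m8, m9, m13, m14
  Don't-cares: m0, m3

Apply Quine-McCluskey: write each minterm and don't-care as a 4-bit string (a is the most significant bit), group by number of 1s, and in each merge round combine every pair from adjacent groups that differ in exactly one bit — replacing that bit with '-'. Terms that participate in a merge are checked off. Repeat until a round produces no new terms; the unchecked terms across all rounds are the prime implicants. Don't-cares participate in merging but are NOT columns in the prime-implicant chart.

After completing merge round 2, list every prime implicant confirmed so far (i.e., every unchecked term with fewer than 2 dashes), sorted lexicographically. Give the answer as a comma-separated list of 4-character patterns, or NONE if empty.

[col 0] 0000*, 0001*, 0011*, 0100*, 1000*, 1001*, 1101*, 1110
[col 1] -000*, -001*, 0-00, 00-1, 000-*, 1-01, 100-*
[col 2] -00-
Prime implicants: -00-, 0-00, 00-1, 1-01, 1110

0-00, 00-1, 1-01, 1110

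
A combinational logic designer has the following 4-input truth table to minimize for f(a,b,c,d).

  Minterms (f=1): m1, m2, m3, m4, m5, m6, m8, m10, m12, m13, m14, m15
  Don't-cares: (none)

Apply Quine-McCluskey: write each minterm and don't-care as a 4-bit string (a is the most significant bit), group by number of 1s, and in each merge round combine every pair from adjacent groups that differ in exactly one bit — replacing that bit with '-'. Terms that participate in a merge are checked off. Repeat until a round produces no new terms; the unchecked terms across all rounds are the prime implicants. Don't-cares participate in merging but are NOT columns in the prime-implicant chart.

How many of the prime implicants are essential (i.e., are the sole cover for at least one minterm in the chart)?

[col 0] 0001*, 0010*, 0011*, 0100*, 0101*, 0110*, 1000*, 1010*, 1100*, 1101*, 1110*, 1111*
[col 1] -010*, -100*, -101*, -110*, 0-01, 0-10*, 00-1, 001-, 01-0*, 010-*, 1-00*, 1-10*, 10-0*, 11-0*, 11-1*, 110-*, 111-*
[col 2] --10, -1-0, -10-, 1--0, 11--
Prime implicants: --10, -1-0, -10-, 0-01, 00-1, 001-, 1--0, 11--
PI chart (minterm → PIs covering it):
  1 | 0-01,00-1
  2 | --10,001-
  3 | 00-1,001-
  4 | -1-0,-10-
  5 | -10-,0-01
  6 | --10,-1-0
  8 | 1--0  (sole → essential)
  10 | --10,1--0
  12 | -1-0,-10-,1--0,11--
  13 | -10-,11--
  14 | --10,-1-0,1--0,11--
  15 | 11--  (sole → essential)
Essential prime implicants: 1--0, 11--

2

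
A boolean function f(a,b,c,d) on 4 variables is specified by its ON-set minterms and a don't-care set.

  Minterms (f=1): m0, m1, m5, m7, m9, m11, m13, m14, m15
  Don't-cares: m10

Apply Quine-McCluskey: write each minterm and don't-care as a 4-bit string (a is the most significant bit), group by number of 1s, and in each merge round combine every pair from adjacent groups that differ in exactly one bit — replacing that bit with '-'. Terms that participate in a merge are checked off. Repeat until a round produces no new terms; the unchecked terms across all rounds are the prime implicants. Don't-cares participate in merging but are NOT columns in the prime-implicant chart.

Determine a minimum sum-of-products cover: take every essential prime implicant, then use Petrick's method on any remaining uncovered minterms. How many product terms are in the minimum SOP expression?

4

size-2^0 implicants → 0000(✓)  0001(✓)  0101(✓)  0111(✓)  1001(✓)  1010(✓)  1011(✓)  1101(✓)  1110(✓)  1111(✓)
size-2^1 implicants → -001(✓)  -101(✓)  -111(✓)  0-01(✓)  000-  01-1(✓)  1-01(✓)  1-10(✓)  1-11(✓)  10-1(✓)  101-(✓)  11-1(✓)  111-(✓)
size-2^2 implicants → --01  -1-1  1--1  1-1-
Unchecked terms (primes): --01, -1-1, 000-, 1--1, 1-1-
Minterm coverage:
  m0 ⊆ 000- [E]
  m1 ⊆ --01,000-
  m5 ⊆ --01,-1-1
  m7 ⊆ -1-1 [E]
  m9 ⊆ --01,1--1
  m11 ⊆ 1--1,1-1-
  m13 ⊆ --01,-1-1,1--1
  m14 ⊆ 1-1- [E]
  m15 ⊆ -1-1,1--1,1-1-
E = {-1-1, 000-, 1-1-}
Petrick residual → --01
Cover = c'd + bd + a'b'c' + ac  |cover|=4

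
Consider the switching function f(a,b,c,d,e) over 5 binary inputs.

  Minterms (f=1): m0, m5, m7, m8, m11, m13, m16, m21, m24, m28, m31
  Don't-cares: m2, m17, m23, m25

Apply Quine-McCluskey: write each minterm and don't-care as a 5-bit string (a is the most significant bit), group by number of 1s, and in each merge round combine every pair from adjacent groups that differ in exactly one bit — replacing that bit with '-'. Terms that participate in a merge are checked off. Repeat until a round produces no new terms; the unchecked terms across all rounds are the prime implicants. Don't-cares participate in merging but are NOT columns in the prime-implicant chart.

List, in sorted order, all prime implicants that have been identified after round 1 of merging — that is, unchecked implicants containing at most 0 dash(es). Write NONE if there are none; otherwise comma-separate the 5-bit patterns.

[col 0] 00000*, 00010*, 00101*, 00111*, 01000*, 01011, 01101*, 10000*, 10001*, 10101*, 10111*, 11000*, 11001*, 11100*, 11111*
[col 1] -0000*, -0101*, -0111*, -1000*, 0-000*, 0-101, 000-0, 001-1*, 1-000*, 1-001*, 1-111, 10-01, 1000-*, 101-1*, 11-00, 1100-*
[col 2] --000, -01-1, 1-00-
Prime implicants: --000, -01-1, 0-101, 000-0, 01011, 1-00-, 1-111, 10-01, 11-00

01011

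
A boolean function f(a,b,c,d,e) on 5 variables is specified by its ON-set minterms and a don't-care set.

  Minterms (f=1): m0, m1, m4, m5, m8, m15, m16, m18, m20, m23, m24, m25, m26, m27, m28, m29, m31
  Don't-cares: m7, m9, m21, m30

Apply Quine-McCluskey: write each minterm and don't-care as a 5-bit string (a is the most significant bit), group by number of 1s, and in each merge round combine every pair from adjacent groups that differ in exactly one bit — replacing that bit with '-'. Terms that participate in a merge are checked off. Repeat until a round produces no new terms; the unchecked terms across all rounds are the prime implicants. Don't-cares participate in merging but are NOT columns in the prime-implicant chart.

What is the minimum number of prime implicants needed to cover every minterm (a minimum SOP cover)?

size-2^0 implicants → 00000(✓)  00001(✓)  00100(✓)  00101(✓)  00111(✓)  01000(✓)  01001(✓)  01111(✓)  10000(✓)  10010(✓)  10100(✓)  10101(✓)  10111(✓)  11000(✓)  11001(✓)  11010(✓)  11011(✓)  11100(✓)  11101(✓)  11110(✓)  11111(✓)
size-2^1 implicants → -0000(✓)  -0100(✓)  -0101(✓)  -0111(✓)  -1000(✓)  -1001(✓)  -1111(✓)  0-000(✓)  0-001(✓)  0-111(✓)  00-00(✓)  00-01(✓)  0000-(✓)  001-1(✓)  0010-(✓)  0100-(✓)  1-000(✓)  1-010(✓)  1-100(✓)  1-101(✓)  1-111(✓)  10-00(✓)  100-0(✓)  101-1(✓)  1010-(✓)  11-00(✓)  11-01(✓)  11-10(✓)  11-11(✓)  110-0(✓)  110-1(✓)  1100-(✓)  1101-(✓)  111-0(✓)  111-1(✓)  1110-(✓)  1111-(✓)
size-2^2 implicants → --000  --111  -0-00  -01-1  -010-  -100-  0-00-  00-0-  1--00  1-0-0  1-1-1  1-10-  11--0(✓)  11--1(✓)  11-0-(✓)  11-1-(✓)  110--(✓)  111--(✓)
size-2^3 implicants → 11---
Unchecked terms (primes): --000, --111, -0-00, -01-1, -010-, -100-, 0-00-, 00-0-, 1--00, 1-0-0, 1-1-1, 1-10-, 11---
Minterm coverage:
  m0 ⊆ --000,-0-00,0-00-,00-0-
  m1 ⊆ 0-00-,00-0-
  m4 ⊆ -0-00,-010-,00-0-
  m5 ⊆ -01-1,-010-,00-0-
  m8 ⊆ --000,-100-,0-00-
  m15 ⊆ --111 [E]
  m16 ⊆ --000,-0-00,1--00,1-0-0
  m18 ⊆ 1-0-0 [E]
  m20 ⊆ -0-00,-010-,1--00,1-10-
  m23 ⊆ --111,-01-1,1-1-1
  m24 ⊆ --000,-100-,1--00,1-0-0,11---
  m25 ⊆ -100-,11---
  m26 ⊆ 1-0-0,11---
  m27 ⊆ 11--- [E]
  m28 ⊆ 1--00,1-10-,11---
  m29 ⊆ 1-1-1,1-10-,11---
  m31 ⊆ --111,1-1-1,11---
E = {--111, 1-0-0, 11---}
Petrick residual → -010-, 0-00-
Cover = cde + b'cd' + a'c'd' + ac'e' + ab  |cover|=5

5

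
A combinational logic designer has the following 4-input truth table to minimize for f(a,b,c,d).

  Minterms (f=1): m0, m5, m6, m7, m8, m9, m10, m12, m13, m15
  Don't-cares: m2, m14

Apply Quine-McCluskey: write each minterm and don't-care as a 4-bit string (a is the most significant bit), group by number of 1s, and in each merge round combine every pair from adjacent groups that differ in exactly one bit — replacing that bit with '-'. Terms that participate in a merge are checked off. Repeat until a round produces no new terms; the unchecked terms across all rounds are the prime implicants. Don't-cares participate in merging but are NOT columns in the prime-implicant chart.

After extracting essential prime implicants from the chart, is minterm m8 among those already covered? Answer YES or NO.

YES

Round 0: 0000✓ 0010✓ 0101✓ 0110✓ 0111✓ 1000✓ 1001✓ 1010✓ 1100✓ 1101✓ 1110✓ 1111✓
Round 1: -000✓ -010✓ -101✓ -110✓ -111✓ 0-10✓ 00-0✓ 01-1✓ 011-✓ 1-00✓ 1-01✓ 1-10✓ 10-0✓ 100-✓ 11-0✓ 11-1✓ 110-✓ 111-✓
Round 2: --10 -0-0 -1-1 -11- 1--0 1-0- 11--
PIs = {--10, -0-0, -1-1, -11-, 1--0, 1-0-, 11--}
Coverage chart:
  m0: -0-0 ←essential
  m5: -1-1 ←essential
  m6: --10,-11-
  m7: -1-1,-11-
  m8: -0-0,1--0,1-0-
  m9: 1-0- ←essential
  m10: --10,-0-0,1--0
  m12: 1--0,1-0-,11--
  m13: -1-1,1-0-,11--
  m15: -1-1,-11-,11--
Essential: -0-0, -1-1, 1-0-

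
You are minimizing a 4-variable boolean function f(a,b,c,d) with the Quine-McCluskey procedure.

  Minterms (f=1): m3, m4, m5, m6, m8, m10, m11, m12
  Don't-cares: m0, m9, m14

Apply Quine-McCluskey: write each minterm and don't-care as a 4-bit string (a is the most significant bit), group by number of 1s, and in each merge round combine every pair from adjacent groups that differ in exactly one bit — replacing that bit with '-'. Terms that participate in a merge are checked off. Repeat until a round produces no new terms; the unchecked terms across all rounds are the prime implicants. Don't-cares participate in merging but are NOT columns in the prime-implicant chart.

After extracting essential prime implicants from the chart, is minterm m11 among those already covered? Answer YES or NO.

YES

size-2^0 implicants → 0000(✓)  0011(✓)  0100(✓)  0101(✓)  0110(✓)  1000(✓)  1001(✓)  1010(✓)  1011(✓)  1100(✓)  1110(✓)
size-2^1 implicants → -000(✓)  -011  -100(✓)  -110(✓)  0-00(✓)  01-0(✓)  010-  1-00(✓)  1-10(✓)  10-0(✓)  10-1(✓)  100-(✓)  101-(✓)  11-0(✓)
size-2^2 implicants → --00  -1-0  1--0  10--
Unchecked terms (primes): --00, -011, -1-0, 010-, 1--0, 10--
Minterm coverage:
  m3 ⊆ -011 [E]
  m4 ⊆ --00,-1-0,010-
  m5 ⊆ 010- [E]
  m6 ⊆ -1-0 [E]
  m8 ⊆ --00,1--0,10--
  m10 ⊆ 1--0,10--
  m11 ⊆ -011,10--
  m12 ⊆ --00,-1-0,1--0
E = {-011, -1-0, 010-}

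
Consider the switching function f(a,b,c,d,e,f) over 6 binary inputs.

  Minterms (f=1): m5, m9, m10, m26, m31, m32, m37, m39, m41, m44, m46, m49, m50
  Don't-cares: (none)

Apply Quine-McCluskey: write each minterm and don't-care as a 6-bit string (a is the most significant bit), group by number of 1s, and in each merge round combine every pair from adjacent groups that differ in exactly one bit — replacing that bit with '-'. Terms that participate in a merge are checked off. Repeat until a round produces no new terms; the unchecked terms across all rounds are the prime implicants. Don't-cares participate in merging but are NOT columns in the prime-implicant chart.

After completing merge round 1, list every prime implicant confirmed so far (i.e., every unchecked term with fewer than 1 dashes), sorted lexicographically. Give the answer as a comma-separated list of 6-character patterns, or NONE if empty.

011111, 100000, 110001, 110010

Round 0: 000101✓ 001001✓ 001010✓ 011010✓ 011111 100000 100101✓ 100111✓ 101001✓ 101100✓ 101110✓ 110001 110010
Round 1: -00101 -01001 0-1010 1001-1 1011-0
PIs = {-00101, -01001, 0-1010, 011111, 100000, 1001-1, 1011-0, 110001, 110010}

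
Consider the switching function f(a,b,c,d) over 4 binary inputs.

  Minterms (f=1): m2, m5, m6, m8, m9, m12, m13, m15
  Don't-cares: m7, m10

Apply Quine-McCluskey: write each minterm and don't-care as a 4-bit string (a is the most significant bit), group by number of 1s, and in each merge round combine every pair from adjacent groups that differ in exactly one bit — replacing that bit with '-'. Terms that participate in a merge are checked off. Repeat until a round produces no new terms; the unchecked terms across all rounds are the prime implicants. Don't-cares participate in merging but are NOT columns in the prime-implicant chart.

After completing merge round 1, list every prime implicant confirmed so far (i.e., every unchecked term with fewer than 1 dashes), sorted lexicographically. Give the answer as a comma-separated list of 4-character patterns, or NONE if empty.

NONE

Round 0: 0010✓ 0101✓ 0110✓ 0111✓ 1000✓ 1001✓ 1010✓ 1100✓ 1101✓ 1111✓
Round 1: -010 -101✓ -111✓ 0-10 01-1✓ 011- 1-00✓ 1-01✓ 10-0 100-✓ 11-1✓ 110-✓
Round 2: -1-1 1-0-
PIs = {-010, -1-1, 0-10, 011-, 1-0-, 10-0}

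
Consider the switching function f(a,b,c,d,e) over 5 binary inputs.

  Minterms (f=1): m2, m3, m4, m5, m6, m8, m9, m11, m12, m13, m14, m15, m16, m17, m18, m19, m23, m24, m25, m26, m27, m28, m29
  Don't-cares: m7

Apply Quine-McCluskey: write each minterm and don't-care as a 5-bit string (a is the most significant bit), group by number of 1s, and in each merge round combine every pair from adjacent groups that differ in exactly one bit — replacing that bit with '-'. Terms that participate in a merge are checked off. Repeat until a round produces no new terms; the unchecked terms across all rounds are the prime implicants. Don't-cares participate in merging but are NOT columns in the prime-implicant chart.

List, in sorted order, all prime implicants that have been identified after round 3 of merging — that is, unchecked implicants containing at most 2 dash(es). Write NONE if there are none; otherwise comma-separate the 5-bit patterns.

--011, -0-11, -001-, -10-1, 0--11, 00-1-, 01--1

size-2^0 implicants → 00010(✓)  00011(✓)  00100(✓)  00101(✓)  00110(✓)  00111(✓)  01000(✓)  01001(✓)  01011(✓)  01100(✓)  01101(✓)  01110(✓)  01111(✓)  10000(✓)  10001(✓)  10010(✓)  10011(✓)  10111(✓)  11000(✓)  11001(✓)  11010(✓)  11011(✓)  11100(✓)  11101(✓)
size-2^1 implicants → -0010(✓)  -0011(✓)  -0111(✓)  -1000(✓)  -1001(✓)  -1011(✓)  -1100(✓)  -1101(✓)  0-011(✓)  0-100(✓)  0-101(✓)  0-110(✓)  0-111(✓)  00-10(✓)  00-11(✓)  0001-(✓)  001-0(✓)  001-1(✓)  0010-(✓)  0011-(✓)  01-00(✓)  01-01(✓)  01-11(✓)  010-1(✓)  0100-(✓)  011-0(✓)  011-1(✓)  0110-(✓)  0111-(✓)  1-000(✓)  1-001(✓)  1-010(✓)  1-011(✓)  10-11(✓)  100-0(✓)  100-1(✓)  1000-(✓)  1001-(✓)  11-00(✓)  11-01(✓)  110-0(✓)  110-1(✓)  1100-(✓)  1101-(✓)  1110-(✓)
size-2^2 implicants → --011  -0-11  -001-  -1-00(✓)  -1-01(✓)  -10-1  -100-(✓)  -110-(✓)  0--11  0-1-0(✓)  0-1-1(✓)  0-10-(✓)  0-11-(✓)  00-1-  001--(✓)  01--1  01-0-(✓)  011--(✓)  1-0-0(✓)  1-0-1(✓)  1-00-(✓)  1-01-(✓)  100--(✓)  11-0-(✓)  110--(✓)
size-2^3 implicants → -1-0-  0-1--  1-0--
Unchecked terms (primes): --011, -0-11, -001-, -1-0-, -10-1, 0--11, 0-1--, 00-1-, 01--1, 1-0--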